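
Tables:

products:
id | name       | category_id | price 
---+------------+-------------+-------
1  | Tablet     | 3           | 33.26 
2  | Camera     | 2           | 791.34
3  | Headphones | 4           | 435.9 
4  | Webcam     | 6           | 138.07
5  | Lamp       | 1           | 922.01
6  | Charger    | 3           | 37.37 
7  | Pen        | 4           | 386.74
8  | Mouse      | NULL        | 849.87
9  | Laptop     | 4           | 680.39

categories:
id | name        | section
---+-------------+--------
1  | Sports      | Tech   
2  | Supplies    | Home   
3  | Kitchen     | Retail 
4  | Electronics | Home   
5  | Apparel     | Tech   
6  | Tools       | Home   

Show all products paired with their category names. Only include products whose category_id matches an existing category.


INNER JOIN keeps only products rows whose category_id matches an id in categories. Walk through each product:
  - product 1 (Tablet): category_id=3 -> matches Kitchen
  - product 2 (Camera): category_id=2 -> matches Supplies
  - product 3 (Headphones): category_id=4 -> matches Electronics
  - product 4 (Webcam): category_id=6 -> matches Tools
  - product 5 (Lamp): category_id=1 -> matches Sports
  - product 6 (Charger): category_id=3 -> matches Kitchen
  - product 7 (Pen): category_id=4 -> matches Electronics
  - product 8 (Mouse): category_id=NULL, no match -> dropped
  - product 9 (Laptop): category_id=4 -> matches Electronics
So 1 of 9 rows is dropped.

SQL:
SELECT a.name, b.name AS category
FROM products a
INNER JOIN categories b ON a.category_id = b.id

Result:
name       | category   
-----------+------------
Tablet     | Kitchen    
Camera     | Supplies   
Headphones | Electronics
Webcam     | Tools      
Lamp       | Sports     
Charger    | Kitchen    
Pen        | Electronics
Laptop     | Electronics


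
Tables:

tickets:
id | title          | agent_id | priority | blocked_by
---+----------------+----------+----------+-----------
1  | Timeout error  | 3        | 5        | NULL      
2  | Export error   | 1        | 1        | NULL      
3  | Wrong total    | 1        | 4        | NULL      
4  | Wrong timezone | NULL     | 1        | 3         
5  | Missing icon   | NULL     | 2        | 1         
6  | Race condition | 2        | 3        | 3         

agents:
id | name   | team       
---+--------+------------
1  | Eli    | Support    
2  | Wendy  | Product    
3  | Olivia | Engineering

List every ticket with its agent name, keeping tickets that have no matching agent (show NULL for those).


LEFT JOIN keeps every row from tickets (the left table); where agent_id has no match in agents, the agent columns become NULL. Walk through each ticket:
  - ticket 1 (Timeout error): agent_id=3 -> matches Olivia
  - ticket 2 (Export error): agent_id=1 -> matches Eli
  - ticket 3 (Wrong total): agent_id=1 -> matches Eli
  - ticket 4 (Wrong timezone): agent_id=NULL, no match -> kept with NULL
  - ticket 5 (Missing icon): agent_id=NULL, no match -> kept with NULL
  - ticket 6 (Race condition): agent_id=2 -> matches Wendy
All 6 rows appear; 2 have NULL agent.

SQL:
SELECT a.title, b.name AS agent
FROM tickets a
LEFT JOIN agents b ON a.agent_id = b.id

Result:
title          | agent 
---------------+-------
Timeout error  | Olivia
Export error   | Eli   
Wrong total    | Eli   
Wrong timezone | NULL  
Missing icon   | NULL  
Race condition | Wendy 


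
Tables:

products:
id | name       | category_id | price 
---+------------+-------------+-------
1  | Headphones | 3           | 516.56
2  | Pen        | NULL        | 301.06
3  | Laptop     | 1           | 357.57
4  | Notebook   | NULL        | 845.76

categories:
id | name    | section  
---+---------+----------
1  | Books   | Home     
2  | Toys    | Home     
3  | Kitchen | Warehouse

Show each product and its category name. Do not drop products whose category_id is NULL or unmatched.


LEFT JOIN keeps every row from products (the left table); where category_id has no match in categories, the category columns become NULL. Walk through each product:
  - product 1 (Headphones): category_id=3 -> matches Kitchen
  - product 2 (Pen): category_id=NULL, no match -> kept with NULL
  - product 3 (Laptop): category_id=1 -> matches Books
  - product 4 (Notebook): category_id=NULL, no match -> kept with NULL
All 4 rows appear; 2 have NULL category.

SQL:
SELECT a.name, b.name AS category
FROM products a
LEFT JOIN categories b ON a.category_id = b.id

Result:
name       | category
-----------+---------
Headphones | Kitchen 
Pen        | NULL    
Laptop     | Books   
Notebook   | NULL    


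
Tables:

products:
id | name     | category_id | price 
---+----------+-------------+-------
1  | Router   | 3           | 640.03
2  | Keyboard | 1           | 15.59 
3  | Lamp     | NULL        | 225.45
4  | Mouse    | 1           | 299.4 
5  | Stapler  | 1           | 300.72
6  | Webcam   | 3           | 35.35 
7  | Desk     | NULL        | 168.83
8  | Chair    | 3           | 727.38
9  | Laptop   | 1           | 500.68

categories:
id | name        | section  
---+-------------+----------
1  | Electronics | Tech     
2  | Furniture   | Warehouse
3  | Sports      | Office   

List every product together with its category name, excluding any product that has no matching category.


INNER JOIN keeps only products rows whose category_id matches an id in categories. Walk through each product:
  - product 1 (Router): category_id=3 -> matches Sports
  - product 2 (Keyboard): category_id=1 -> matches Electronics
  - product 3 (Lamp): category_id=NULL, no match -> dropped
  - product 4 (Mouse): category_id=1 -> matches Electronics
  - product 5 (Stapler): category_id=1 -> matches Electronics
  - product 6 (Webcam): category_id=3 -> matches Sports
  - product 7 (Desk): category_id=NULL, no match -> dropped
  - product 8 (Chair): category_id=3 -> matches Sports
  - product 9 (Laptop): category_id=1 -> matches Electronics
So 2 of 9 rows are dropped.

SQL:
SELECT a.name, b.name AS category
FROM products a
INNER JOIN categories b ON a.category_id = b.id

Result:
name     | category   
---------+------------
Router   | Sports     
Keyboard | Electronics
Mouse    | Electronics
Stapler  | Electronics
Webcam   | Sports     
Chair    | Sports     
Laptop   | Electronics


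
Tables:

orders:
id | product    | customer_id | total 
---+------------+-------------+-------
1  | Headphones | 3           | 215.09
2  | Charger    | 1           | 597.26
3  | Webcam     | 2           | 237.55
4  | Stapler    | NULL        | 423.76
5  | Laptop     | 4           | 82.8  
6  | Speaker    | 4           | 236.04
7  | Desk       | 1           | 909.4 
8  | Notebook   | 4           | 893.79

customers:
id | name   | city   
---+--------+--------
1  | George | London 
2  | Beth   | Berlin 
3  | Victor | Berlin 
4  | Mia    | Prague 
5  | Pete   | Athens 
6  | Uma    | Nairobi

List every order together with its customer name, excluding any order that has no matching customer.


INNER JOIN keeps only orders rows whose customer_id matches an id in customers. Walk through each order:
  - order 1 (Headphones): customer_id=3 -> matches Victor
  - order 2 (Charger): customer_id=1 -> matches George
  - order 3 (Webcam): customer_id=2 -> matches Beth
  - order 4 (Stapler): customer_id=NULL, no match -> dropped
  - order 5 (Laptop): customer_id=4 -> matches Mia
  - order 6 (Speaker): customer_id=4 -> matches Mia
  - order 7 (Desk): customer_id=1 -> matches George
  - order 8 (Notebook): customer_id=4 -> matches Mia
So 1 of 8 rows is dropped.

SQL:
SELECT a.product, b.name AS customer
FROM orders a
INNER JOIN customers b ON a.customer_id = b.id

Result:
product    | customer
-----------+---------
Headphones | Victor  
Charger    | George  
Webcam     | Beth    
Laptop     | Mia     
Speaker    | Mia     
Desk       | George  
Notebook   | Mia     


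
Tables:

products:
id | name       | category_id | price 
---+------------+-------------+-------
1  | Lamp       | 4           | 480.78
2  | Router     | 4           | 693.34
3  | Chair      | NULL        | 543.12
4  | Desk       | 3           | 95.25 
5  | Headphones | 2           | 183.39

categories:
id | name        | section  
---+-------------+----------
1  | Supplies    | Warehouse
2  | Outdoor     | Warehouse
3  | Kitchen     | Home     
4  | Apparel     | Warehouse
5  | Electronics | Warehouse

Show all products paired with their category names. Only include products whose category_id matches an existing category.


INNER JOIN keeps only products rows whose category_id matches an id in categories. Walk through each product:
  - product 1 (Lamp): category_id=4 -> matches Apparel
  - product 2 (Router): category_id=4 -> matches Apparel
  - product 3 (Chair): category_id=NULL, no match -> dropped
  - product 4 (Desk): category_id=3 -> matches Kitchen
  - product 5 (Headphones): category_id=2 -> matches Outdoor
So 1 of 5 rows is dropped.

SQL:
SELECT a.name, b.name AS category
FROM products a
INNER JOIN categories b ON a.category_id = b.id

Result:
name       | category
-----------+---------
Lamp       | Apparel 
Router     | Apparel 
Desk       | Kitchen 
Headphones | Outdoor 


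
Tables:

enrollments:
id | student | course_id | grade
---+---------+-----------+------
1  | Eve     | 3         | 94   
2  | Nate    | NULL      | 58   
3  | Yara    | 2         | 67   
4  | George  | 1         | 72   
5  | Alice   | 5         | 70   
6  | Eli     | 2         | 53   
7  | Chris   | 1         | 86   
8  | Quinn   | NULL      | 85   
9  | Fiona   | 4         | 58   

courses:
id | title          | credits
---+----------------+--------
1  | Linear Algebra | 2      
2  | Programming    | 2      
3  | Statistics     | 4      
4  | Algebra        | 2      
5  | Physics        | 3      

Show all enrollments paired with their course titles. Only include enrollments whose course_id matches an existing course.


INNER JOIN keeps only enrollments rows whose course_id matches an id in courses. Walk through each enrollment:
  - enrollment 1 (Eve): course_id=3 -> matches Statistics
  - enrollment 2 (Nate): course_id=NULL, no match -> dropped
  - enrollment 3 (Yara): course_id=2 -> matches Programming
  - enrollment 4 (George): course_id=1 -> matches Linear Algebra
  - enrollment 5 (Alice): course_id=5 -> matches Physics
  - enrollment 6 (Eli): course_id=2 -> matches Programming
  - enrollment 7 (Chris): course_id=1 -> matches Linear Algebra
  - enrollment 8 (Quinn): course_id=NULL, no match -> dropped
  - enrollment 9 (Fiona): course_id=4 -> matches Algebra
So 2 of 9 rows are dropped.

SQL:
SELECT a.student, b.title AS course
FROM enrollments a
INNER JOIN courses b ON a.course_id = b.id

Result:
student | course        
--------+---------------
Eve     | Statistics    
Yara    | Programming   
George  | Linear Algebra
Alice   | Physics       
Eli     | Programming   
Chris   | Linear Algebra
Fiona   | Algebra       


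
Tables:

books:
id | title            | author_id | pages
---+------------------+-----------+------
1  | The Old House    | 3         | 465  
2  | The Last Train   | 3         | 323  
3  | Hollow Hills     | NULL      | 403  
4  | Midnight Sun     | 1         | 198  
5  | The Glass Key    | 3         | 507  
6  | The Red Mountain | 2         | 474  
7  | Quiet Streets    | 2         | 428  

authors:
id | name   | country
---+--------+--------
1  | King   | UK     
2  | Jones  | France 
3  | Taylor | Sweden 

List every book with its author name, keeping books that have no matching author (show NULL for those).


LEFT JOIN keeps every row from books (the left table); where author_id has no match in authors, the author columns become NULL. Walk through each book:
  - book 1 (The Old House): author_id=3 -> matches Taylor
  - book 2 (The Last Train): author_id=3 -> matches Taylor
  - book 3 (Hollow Hills): author_id=NULL, no match -> kept with NULL
  - book 4 (Midnight Sun): author_id=1 -> matches King
  - book 5 (The Glass Key): author_id=3 -> matches Taylor
  - book 6 (The Red Mountain): author_id=2 -> matches Jones
  - book 7 (Quiet Streets): author_id=2 -> matches Jones
All 7 rows appear; 1 has NULL author.

SQL:
SELECT a.title, b.name AS author
FROM books a
LEFT JOIN authors b ON a.author_id = b.id

Result:
title            | author
-----------------+-------
The Old House    | Taylor
The Last Train   | Taylor
Hollow Hills     | NULL  
Midnight Sun     | King  
The Glass Key    | Taylor
The Red Mountain | Jones 
Quiet Streets    | Jones 


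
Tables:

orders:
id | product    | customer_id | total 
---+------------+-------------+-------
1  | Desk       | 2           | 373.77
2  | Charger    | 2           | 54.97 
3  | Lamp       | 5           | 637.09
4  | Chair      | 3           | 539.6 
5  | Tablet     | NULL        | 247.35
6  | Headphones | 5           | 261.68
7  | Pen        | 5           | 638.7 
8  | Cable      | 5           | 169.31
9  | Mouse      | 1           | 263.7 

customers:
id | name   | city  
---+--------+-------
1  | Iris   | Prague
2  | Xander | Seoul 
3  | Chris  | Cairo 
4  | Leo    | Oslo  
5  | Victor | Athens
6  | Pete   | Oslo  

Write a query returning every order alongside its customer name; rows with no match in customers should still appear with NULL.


LEFT JOIN keeps every row from orders (the left table); where customer_id has no match in customers, the customer columns become NULL. Walk through each order:
  - order 1 (Desk): customer_id=2 -> matches Xander
  - order 2 (Charger): customer_id=2 -> matches Xander
  - order 3 (Lamp): customer_id=5 -> matches Victor
  - order 4 (Chair): customer_id=3 -> matches Chris
  - order 5 (Tablet): customer_id=NULL, no match -> kept with NULL
  - order 6 (Headphones): customer_id=5 -> matches Victor
  - order 7 (Pen): customer_id=5 -> matches Victor
  - order 8 (Cable): customer_id=5 -> matches Victor
  - order 9 (Mouse): customer_id=1 -> matches Iris
All 9 rows appear; 1 has NULL customer.

SQL:
SELECT a.product, b.name AS customer
FROM orders a
LEFT JOIN customers b ON a.customer_id = b.id

Result:
product    | customer
-----------+---------
Desk       | Xander  
Charger    | Xander  
Lamp       | Victor  
Chair      | Chris   
Tablet     | NULL    
Headphones | Victor  
Pen        | Victor  
Cable      | Victor  
Mouse      | Iris    


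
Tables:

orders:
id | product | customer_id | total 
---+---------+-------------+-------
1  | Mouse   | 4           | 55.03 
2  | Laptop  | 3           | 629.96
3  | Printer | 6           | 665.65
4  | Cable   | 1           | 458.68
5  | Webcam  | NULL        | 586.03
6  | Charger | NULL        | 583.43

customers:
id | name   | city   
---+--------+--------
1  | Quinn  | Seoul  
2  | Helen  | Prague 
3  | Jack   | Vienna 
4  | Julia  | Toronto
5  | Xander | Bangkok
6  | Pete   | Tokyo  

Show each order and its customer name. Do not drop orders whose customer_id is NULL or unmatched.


LEFT JOIN keeps every row from orders (the left table); where customer_id has no match in customers, the customer columns become NULL. Walk through each order:
  - order 1 (Mouse): customer_id=4 -> matches Julia
  - order 2 (Laptop): customer_id=3 -> matches Jack
  - order 3 (Printer): customer_id=6 -> matches Pete
  - order 4 (Cable): customer_id=1 -> matches Quinn
  - order 5 (Webcam): customer_id=NULL, no match -> kept with NULL
  - order 6 (Charger): customer_id=NULL, no match -> kept with NULL
All 6 rows appear; 2 have NULL customer.

SQL:
SELECT a.product, b.name AS customer
FROM orders a
LEFT JOIN customers b ON a.customer_id = b.id

Result:
product | customer
--------+---------
Mouse   | Julia   
Laptop  | Jack    
Printer | Pete    
Cable   | Quinn   
Webcam  | NULL    
Charger | NULL    


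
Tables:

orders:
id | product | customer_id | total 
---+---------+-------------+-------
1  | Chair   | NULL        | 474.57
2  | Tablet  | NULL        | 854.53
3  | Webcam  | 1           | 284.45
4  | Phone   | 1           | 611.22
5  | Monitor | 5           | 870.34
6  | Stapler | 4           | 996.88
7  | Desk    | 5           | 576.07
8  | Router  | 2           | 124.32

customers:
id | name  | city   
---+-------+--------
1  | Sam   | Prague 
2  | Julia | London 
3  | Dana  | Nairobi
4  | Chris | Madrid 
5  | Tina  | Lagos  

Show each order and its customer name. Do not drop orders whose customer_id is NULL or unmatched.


LEFT JOIN keeps every row from orders (the left table); where customer_id has no match in customers, the customer columns become NULL. Walk through each order:
  - order 1 (Chair): customer_id=NULL, no match -> kept with NULL
  - order 2 (Tablet): customer_id=NULL, no match -> kept with NULL
  - order 3 (Webcam): customer_id=1 -> matches Sam
  - order 4 (Phone): customer_id=1 -> matches Sam
  - order 5 (Monitor): customer_id=5 -> matches Tina
  - order 6 (Stapler): customer_id=4 -> matches Chris
  - order 7 (Desk): customer_id=5 -> matches Tina
  - order 8 (Router): customer_id=2 -> matches Julia
All 8 rows appear; 2 have NULL customer.

SQL:
SELECT a.product, b.name AS customer
FROM orders a
LEFT JOIN customers b ON a.customer_id = b.id

Result:
product | customer
--------+---------
Chair   | NULL    
Tablet  | NULL    
Webcam  | Sam     
Phone   | Sam     
Monitor | Tina    
Stapler | Chris   
Desk    | Tina    
Router  | Julia   


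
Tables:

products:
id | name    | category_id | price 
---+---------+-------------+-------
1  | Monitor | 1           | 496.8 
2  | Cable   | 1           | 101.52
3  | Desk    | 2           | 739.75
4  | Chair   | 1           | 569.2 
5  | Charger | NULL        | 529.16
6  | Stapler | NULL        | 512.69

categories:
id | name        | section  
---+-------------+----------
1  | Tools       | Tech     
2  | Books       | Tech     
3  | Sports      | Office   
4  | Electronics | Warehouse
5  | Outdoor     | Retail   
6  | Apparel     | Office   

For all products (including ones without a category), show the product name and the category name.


LEFT JOIN keeps every row from products (the left table); where category_id has no match in categories, the category columns become NULL. Walk through each product:
  - product 1 (Monitor): category_id=1 -> matches Tools
  - product 2 (Cable): category_id=1 -> matches Tools
  - product 3 (Desk): category_id=2 -> matches Books
  - product 4 (Chair): category_id=1 -> matches Tools
  - product 5 (Charger): category_id=NULL, no match -> kept with NULL
  - product 6 (Stapler): category_id=NULL, no match -> kept with NULL
All 6 rows appear; 2 have NULL category.

SQL:
SELECT a.name, b.name AS category
FROM products a
LEFT JOIN categories b ON a.category_id = b.id

Result:
name    | category
--------+---------
Monitor | Tools   
Cable   | Tools   
Desk    | Books   
Chair   | Tools   
Charger | NULL    
Stapler | NULL    


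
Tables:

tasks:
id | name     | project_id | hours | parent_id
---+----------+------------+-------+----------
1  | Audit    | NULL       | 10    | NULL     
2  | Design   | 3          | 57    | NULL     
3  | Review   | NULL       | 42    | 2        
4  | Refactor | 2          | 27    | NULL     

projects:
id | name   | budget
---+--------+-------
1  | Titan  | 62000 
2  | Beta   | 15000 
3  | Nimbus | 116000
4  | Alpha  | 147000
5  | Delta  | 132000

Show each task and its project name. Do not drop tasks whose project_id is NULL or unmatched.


LEFT JOIN keeps every row from tasks (the left table); where project_id has no match in projects, the project columns become NULL. Walk through each task:
  - task 1 (Audit): project_id=NULL, no match -> kept with NULL
  - task 2 (Design): project_id=3 -> matches Nimbus
  - task 3 (Review): project_id=NULL, no match -> kept with NULL
  - task 4 (Refactor): project_id=2 -> matches Beta
All 4 rows appear; 2 have NULL project.

SQL:
SELECT a.name, b.name AS project
FROM tasks a
LEFT JOIN projects b ON a.project_id = b.id

Result:
name     | project
---------+--------
Audit    | NULL   
Design   | Nimbus 
Review   | NULL   
Refactor | Beta   


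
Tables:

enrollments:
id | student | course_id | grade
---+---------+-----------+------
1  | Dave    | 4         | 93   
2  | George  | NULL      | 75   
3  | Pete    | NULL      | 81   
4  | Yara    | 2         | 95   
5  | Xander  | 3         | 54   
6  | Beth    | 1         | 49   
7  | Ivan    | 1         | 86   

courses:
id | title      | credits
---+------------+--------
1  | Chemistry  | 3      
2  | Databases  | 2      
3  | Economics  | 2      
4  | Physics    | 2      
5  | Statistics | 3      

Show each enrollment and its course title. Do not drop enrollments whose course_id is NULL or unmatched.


LEFT JOIN keeps every row from enrollments (the left table); where course_id has no match in courses, the course columns become NULL. Walk through each enrollment:
  - enrollment 1 (Dave): course_id=4 -> matches Physics
  - enrollment 2 (George): course_id=NULL, no match -> kept with NULL
  - enrollment 3 (Pete): course_id=NULL, no match -> kept with NULL
  - enrollment 4 (Yara): course_id=2 -> matches Databases
  - enrollment 5 (Xander): course_id=3 -> matches Economics
  - enrollment 6 (Beth): course_id=1 -> matches Chemistry
  - enrollment 7 (Ivan): course_id=1 -> matches Chemistry
All 7 rows appear; 2 have NULL course.

SQL:
SELECT a.student, b.title AS course
FROM enrollments a
LEFT JOIN courses b ON a.course_id = b.id

Result:
student | course   
--------+----------
Dave    | Physics  
George  | NULL     
Pete    | NULL     
Yara    | Databases
Xander  | Economics
Beth    | Chemistry
Ivan    | Chemistry


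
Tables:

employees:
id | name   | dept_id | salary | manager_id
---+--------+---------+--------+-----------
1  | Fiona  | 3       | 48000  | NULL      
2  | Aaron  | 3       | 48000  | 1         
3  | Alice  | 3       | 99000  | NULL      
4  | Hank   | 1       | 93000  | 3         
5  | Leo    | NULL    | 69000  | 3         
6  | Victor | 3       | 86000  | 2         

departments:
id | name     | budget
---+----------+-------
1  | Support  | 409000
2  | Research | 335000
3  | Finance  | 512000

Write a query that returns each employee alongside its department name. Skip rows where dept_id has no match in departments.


INNER JOIN keeps only employees rows whose dept_id matches an id in departments. Walk through each employee:
  - employee 1 (Fiona): dept_id=3 -> matches Finance
  - employee 2 (Aaron): dept_id=3 -> matches Finance
  - employee 3 (Alice): dept_id=3 -> matches Finance
  - employee 4 (Hank): dept_id=1 -> matches Support
  - employee 5 (Leo): dept_id=NULL, no match -> dropped
  - employee 6 (Victor): dept_id=3 -> matches Finance
So 1 of 6 rows is dropped.

SQL:
SELECT a.name, b.name AS department
FROM employees a
INNER JOIN departments b ON a.dept_id = b.id

Result:
name   | department
-------+-----------
Fiona  | Finance   
Aaron  | Finance   
Alice  | Finance   
Hank   | Support   
Victor | Finance   


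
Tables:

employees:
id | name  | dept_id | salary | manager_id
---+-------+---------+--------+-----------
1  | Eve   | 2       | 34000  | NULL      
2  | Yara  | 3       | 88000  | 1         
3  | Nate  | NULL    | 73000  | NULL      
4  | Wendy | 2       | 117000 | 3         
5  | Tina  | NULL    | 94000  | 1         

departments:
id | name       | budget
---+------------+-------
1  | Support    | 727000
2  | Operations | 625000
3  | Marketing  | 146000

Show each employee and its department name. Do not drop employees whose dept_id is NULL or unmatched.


LEFT JOIN keeps every row from employees (the left table); where dept_id has no match in departments, the department columns become NULL. Walk through each employee:
  - employee 1 (Eve): dept_id=2 -> matches Operations
  - employee 2 (Yara): dept_id=3 -> matches Marketing
  - employee 3 (Nate): dept_id=NULL, no match -> kept with NULL
  - employee 4 (Wendy): dept_id=2 -> matches Operations
  - employee 5 (Tina): dept_id=NULL, no match -> kept with NULL
All 5 rows appear; 2 have NULL department.

SQL:
SELECT a.name, b.name AS department
FROM employees a
LEFT JOIN departments b ON a.dept_id = b.id

Result:
name  | department
------+-----------
Eve   | Operations
Yara  | Marketing 
Nate  | NULL      
Wendy | Operations
Tina  | NULL      


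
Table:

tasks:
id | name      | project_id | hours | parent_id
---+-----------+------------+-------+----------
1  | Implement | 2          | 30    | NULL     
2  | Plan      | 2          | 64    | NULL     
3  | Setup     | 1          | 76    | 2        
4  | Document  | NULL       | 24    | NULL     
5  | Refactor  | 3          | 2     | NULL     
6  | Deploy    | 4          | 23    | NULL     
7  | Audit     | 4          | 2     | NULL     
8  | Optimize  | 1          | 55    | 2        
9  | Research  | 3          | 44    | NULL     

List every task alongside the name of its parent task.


This is a self-join: tasks is joined to a second copy of itself, matching each row's parent_id to another row's id. Use LEFT JOIN so rows with parent_id=NULL are kept.
  - task 1 (Implement): parent_id=NULL -> NULL
  - task 2 (Plan): parent_id=NULL -> NULL
  - task 3 (Setup): parent_id=2 -> Plan
  - task 4 (Document): parent_id=NULL -> NULL
  - task 5 (Refactor): parent_id=NULL -> NULL
  - task 6 (Deploy): parent_id=NULL -> NULL
  - task 7 (Audit): parent_id=NULL -> NULL
  - task 8 (Optimize): parent_id=2 -> Plan
  - task 9 (Research): parent_id=NULL -> NULL

SQL:
SELECT a.name AS item, b.name AS parent
FROM tasks a
LEFT JOIN tasks b ON a.parent_id = b.id

Result:
item      | parent
----------+-------
Implement | NULL  
Plan      | NULL  
Setup     | Plan  
Document  | NULL  
Refactor  | NULL  
Deploy    | NULL  
Audit     | NULL  
Optimize  | Plan  
Research  | NULL  


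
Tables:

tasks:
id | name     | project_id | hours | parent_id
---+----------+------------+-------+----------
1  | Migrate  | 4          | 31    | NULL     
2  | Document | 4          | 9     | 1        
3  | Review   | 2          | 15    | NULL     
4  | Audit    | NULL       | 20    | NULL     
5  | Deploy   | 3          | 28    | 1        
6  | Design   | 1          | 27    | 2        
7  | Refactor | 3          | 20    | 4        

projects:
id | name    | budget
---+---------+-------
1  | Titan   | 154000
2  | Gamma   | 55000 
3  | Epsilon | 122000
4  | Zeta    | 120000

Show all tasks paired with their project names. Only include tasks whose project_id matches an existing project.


INNER JOIN keeps only tasks rows whose project_id matches an id in projects. Walk through each task:
  - task 1 (Migrate): project_id=4 -> matches Zeta
  - task 2 (Document): project_id=4 -> matches Zeta
  - task 3 (Review): project_id=2 -> matches Gamma
  - task 4 (Audit): project_id=NULL, no match -> dropped
  - task 5 (Deploy): project_id=3 -> matches Epsilon
  - task 6 (Design): project_id=1 -> matches Titan
  - task 7 (Refactor): project_id=3 -> matches Epsilon
So 1 of 7 rows is dropped.

SQL:
SELECT a.name, b.name AS project
FROM tasks a
INNER JOIN projects b ON a.project_id = b.id

Result:
name     | project
---------+--------
Migrate  | Zeta   
Document | Zeta   
Review   | Gamma  
Deploy   | Epsilon
Design   | Titan  
Refactor | Epsilon


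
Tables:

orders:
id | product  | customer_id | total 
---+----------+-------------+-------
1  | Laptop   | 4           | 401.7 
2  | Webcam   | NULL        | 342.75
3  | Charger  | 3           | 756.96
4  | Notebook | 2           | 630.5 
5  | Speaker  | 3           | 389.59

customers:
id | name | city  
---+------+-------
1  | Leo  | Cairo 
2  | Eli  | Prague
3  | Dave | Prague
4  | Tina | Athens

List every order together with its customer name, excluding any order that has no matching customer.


INNER JOIN keeps only orders rows whose customer_id matches an id in customers. Walk through each order:
  - order 1 (Laptop): customer_id=4 -> matches Tina
  - order 2 (Webcam): customer_id=NULL, no match -> dropped
  - order 3 (Charger): customer_id=3 -> matches Dave
  - order 4 (Notebook): customer_id=2 -> matches Eli
  - order 5 (Speaker): customer_id=3 -> matches Dave
So 1 of 5 rows is dropped.

SQL:
SELECT a.product, b.name AS customer
FROM orders a
INNER JOIN customers b ON a.customer_id = b.id

Result:
product  | customer
---------+---------
Laptop   | Tina    
Charger  | Dave    
Notebook | Eli     
Speaker  | Dave    


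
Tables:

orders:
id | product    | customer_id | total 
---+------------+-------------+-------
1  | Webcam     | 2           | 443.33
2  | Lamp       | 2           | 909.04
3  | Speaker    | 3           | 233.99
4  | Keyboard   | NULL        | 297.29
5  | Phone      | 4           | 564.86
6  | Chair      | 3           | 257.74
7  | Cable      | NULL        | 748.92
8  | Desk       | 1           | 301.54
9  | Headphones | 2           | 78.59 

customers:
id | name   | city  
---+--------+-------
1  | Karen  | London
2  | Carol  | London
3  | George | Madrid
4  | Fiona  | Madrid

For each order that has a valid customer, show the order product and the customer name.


INNER JOIN keeps only orders rows whose customer_id matches an id in customers. Walk through each order:
  - order 1 (Webcam): customer_id=2 -> matches Carol
  - order 2 (Lamp): customer_id=2 -> matches Carol
  - order 3 (Speaker): customer_id=3 -> matches George
  - order 4 (Keyboard): customer_id=NULL, no match -> dropped
  - order 5 (Phone): customer_id=4 -> matches Fiona
  - order 6 (Chair): customer_id=3 -> matches George
  - order 7 (Cable): customer_id=NULL, no match -> dropped
  - order 8 (Desk): customer_id=1 -> matches Karen
  - order 9 (Headphones): customer_id=2 -> matches Carol
So 2 of 9 rows are dropped.

SQL:
SELECT a.product, b.name AS customer
FROM orders a
INNER JOIN customers b ON a.customer_id = b.id

Result:
product    | customer
-----------+---------
Webcam     | Carol   
Lamp       | Carol   
Speaker    | George  
Phone      | Fiona   
Chair      | George  
Desk       | Karen   
Headphones | Carol   


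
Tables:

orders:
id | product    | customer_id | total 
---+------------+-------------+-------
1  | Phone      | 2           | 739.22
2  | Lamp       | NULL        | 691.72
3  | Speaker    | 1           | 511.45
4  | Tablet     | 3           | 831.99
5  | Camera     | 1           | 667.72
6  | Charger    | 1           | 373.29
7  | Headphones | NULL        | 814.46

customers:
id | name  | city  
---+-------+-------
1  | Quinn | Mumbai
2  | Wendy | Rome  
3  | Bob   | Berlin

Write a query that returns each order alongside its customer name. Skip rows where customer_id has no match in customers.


INNER JOIN keeps only orders rows whose customer_id matches an id in customers. Walk through each order:
  - order 1 (Phone): customer_id=2 -> matches Wendy
  - order 2 (Lamp): customer_id=NULL, no match -> dropped
  - order 3 (Speaker): customer_id=1 -> matches Quinn
  - order 4 (Tablet): customer_id=3 -> matches Bob
  - order 5 (Camera): customer_id=1 -> matches Quinn
  - order 6 (Charger): customer_id=1 -> matches Quinn
  - order 7 (Headphones): customer_id=NULL, no match -> dropped
So 2 of 7 rows are dropped.

SQL:
SELECT a.product, b.name AS customer
FROM orders a
INNER JOIN customers b ON a.customer_id = b.id

Result:
product | customer
--------+---------
Phone   | Wendy   
Speaker | Quinn   
Tablet  | Bob     
Camera  | Quinn   
Charger | Quinn   


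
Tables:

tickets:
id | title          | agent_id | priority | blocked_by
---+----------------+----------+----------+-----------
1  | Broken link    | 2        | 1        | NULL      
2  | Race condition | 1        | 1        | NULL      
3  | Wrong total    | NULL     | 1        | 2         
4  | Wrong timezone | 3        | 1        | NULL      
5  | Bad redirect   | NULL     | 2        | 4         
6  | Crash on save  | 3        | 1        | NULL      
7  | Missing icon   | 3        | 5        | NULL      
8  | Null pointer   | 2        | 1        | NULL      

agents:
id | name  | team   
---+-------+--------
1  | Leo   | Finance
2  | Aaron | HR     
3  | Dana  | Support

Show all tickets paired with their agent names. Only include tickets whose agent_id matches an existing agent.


INNER JOIN keeps only tickets rows whose agent_id matches an id in agents. Walk through each ticket:
  - ticket 1 (Broken link): agent_id=2 -> matches Aaron
  - ticket 2 (Race condition): agent_id=1 -> matches Leo
  - ticket 3 (Wrong total): agent_id=NULL, no match -> dropped
  - ticket 4 (Wrong timezone): agent_id=3 -> matches Dana
  - ticket 5 (Bad redirect): agent_id=NULL, no match -> dropped
  - ticket 6 (Crash on save): agent_id=3 -> matches Dana
  - ticket 7 (Missing icon): agent_id=3 -> matches Dana
  - ticket 8 (Null pointer): agent_id=2 -> matches Aaron
So 2 of 8 rows are dropped.

SQL:
SELECT a.title, b.name AS agent
FROM tickets a
INNER JOIN agents b ON a.agent_id = b.id

Result:
title          | agent
---------------+------
Broken link    | Aaron
Race condition | Leo  
Wrong timezone | Dana 
Crash on save  | Dana 
Missing icon   | Dana 
Null pointer   | Aaron


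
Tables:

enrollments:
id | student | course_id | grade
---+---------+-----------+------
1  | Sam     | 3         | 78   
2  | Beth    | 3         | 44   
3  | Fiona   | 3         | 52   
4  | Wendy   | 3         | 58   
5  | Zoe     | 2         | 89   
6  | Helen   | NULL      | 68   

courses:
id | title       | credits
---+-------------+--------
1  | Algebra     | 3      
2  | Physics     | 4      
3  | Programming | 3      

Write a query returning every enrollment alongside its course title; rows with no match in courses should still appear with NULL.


LEFT JOIN keeps every row from enrollments (the left table); where course_id has no match in courses, the course columns become NULL. Walk through each enrollment:
  - enrollment 1 (Sam): course_id=3 -> matches Programming
  - enrollment 2 (Beth): course_id=3 -> matches Programming
  - enrollment 3 (Fiona): course_id=3 -> matches Programming
  - enrollment 4 (Wendy): course_id=3 -> matches Programming
  - enrollment 5 (Zoe): course_id=2 -> matches Physics
  - enrollment 6 (Helen): course_id=NULL, no match -> kept with NULL
All 6 rows appear; 1 has NULL course.

SQL:
SELECT a.student, b.title AS course
FROM enrollments a
LEFT JOIN courses b ON a.course_id = b.id

Result:
student | course     
--------+------------
Sam     | Programming
Beth    | Programming
Fiona   | Programming
Wendy   | Programming
Zoe     | Physics    
Helen   | NULL       


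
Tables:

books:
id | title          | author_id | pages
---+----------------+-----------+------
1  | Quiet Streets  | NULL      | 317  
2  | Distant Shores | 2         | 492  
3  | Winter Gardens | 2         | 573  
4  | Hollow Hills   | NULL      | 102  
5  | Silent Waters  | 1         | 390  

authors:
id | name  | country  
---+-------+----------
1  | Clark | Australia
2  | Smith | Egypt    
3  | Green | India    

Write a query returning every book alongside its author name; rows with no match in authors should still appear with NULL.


LEFT JOIN keeps every row from books (the left table); where author_id has no match in authors, the author columns become NULL. Walk through each book:
  - book 1 (Quiet Streets): author_id=NULL, no match -> kept with NULL
  - book 2 (Distant Shores): author_id=2 -> matches Smith
  - book 3 (Winter Gardens): author_id=2 -> matches Smith
  - book 4 (Hollow Hills): author_id=NULL, no match -> kept with NULL
  - book 5 (Silent Waters): author_id=1 -> matches Clark
All 5 rows appear; 2 have NULL author.

SQL:
SELECT a.title, b.name AS author
FROM books a
LEFT JOIN authors b ON a.author_id = b.id

Result:
title          | author
---------------+-------
Quiet Streets  | NULL  
Distant Shores | Smith 
Winter Gardens | Smith 
Hollow Hills   | NULL  
Silent Waters  | Clark 


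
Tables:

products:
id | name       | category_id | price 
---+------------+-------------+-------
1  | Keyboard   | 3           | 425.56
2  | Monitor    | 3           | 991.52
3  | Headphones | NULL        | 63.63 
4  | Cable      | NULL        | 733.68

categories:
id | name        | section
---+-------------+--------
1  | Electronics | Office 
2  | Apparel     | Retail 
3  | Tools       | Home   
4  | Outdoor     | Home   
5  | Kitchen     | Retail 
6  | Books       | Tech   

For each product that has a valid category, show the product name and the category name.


INNER JOIN keeps only products rows whose category_id matches an id in categories. Walk through each product:
  - product 1 (Keyboard): category_id=3 -> matches Tools
  - product 2 (Monitor): category_id=3 -> matches Tools
  - product 3 (Headphones): category_id=NULL, no match -> dropped
  - product 4 (Cable): category_id=NULL, no match -> dropped
So 2 of 4 rows are dropped.

SQL:
SELECT a.name, b.name AS category
FROM products a
INNER JOIN categories b ON a.category_id = b.id

Result:
name     | category
---------+---------
Keyboard | Tools   
Monitor  | Tools   


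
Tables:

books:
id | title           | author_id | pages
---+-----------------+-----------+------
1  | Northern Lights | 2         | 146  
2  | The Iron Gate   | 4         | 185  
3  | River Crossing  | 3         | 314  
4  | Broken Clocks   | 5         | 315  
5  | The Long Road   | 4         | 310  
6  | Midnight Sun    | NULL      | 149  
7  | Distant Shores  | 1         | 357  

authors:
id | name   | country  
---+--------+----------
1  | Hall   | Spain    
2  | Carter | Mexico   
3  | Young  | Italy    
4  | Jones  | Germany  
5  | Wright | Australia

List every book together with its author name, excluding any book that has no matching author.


INNER JOIN keeps only books rows whose author_id matches an id in authors. Walk through each book:
  - book 1 (Northern Lights): author_id=2 -> matches Carter
  - book 2 (The Iron Gate): author_id=4 -> matches Jones
  - book 3 (River Crossing): author_id=3 -> matches Young
  - book 4 (Broken Clocks): author_id=5 -> matches Wright
  - book 5 (The Long Road): author_id=4 -> matches Jones
  - book 6 (Midnight Sun): author_id=NULL, no match -> dropped
  - book 7 (Distant Shores): author_id=1 -> matches Hall
So 1 of 7 rows is dropped.

SQL:
SELECT a.title, b.name AS author
FROM books a
INNER JOIN authors b ON a.author_id = b.id

Result:
title           | author
----------------+-------
Northern Lights | Carter
The Iron Gate   | Jones 
River Crossing  | Young 
Broken Clocks   | Wright
The Long Road   | Jones 
Distant Shores  | Hall  


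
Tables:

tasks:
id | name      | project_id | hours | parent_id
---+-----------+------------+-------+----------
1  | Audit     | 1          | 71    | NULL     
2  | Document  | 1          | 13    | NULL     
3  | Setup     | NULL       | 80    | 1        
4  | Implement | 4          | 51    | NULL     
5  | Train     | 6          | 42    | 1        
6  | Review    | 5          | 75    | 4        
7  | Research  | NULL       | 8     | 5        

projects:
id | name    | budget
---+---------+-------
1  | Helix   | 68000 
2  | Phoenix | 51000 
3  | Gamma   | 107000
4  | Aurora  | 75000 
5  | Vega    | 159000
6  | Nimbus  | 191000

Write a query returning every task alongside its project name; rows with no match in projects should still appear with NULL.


LEFT JOIN keeps every row from tasks (the left table); where project_id has no match in projects, the project columns become NULL. Walk through each task:
  - task 1 (Audit): project_id=1 -> matches Helix
  - task 2 (Document): project_id=1 -> matches Helix
  - task 3 (Setup): project_id=NULL, no match -> kept with NULL
  - task 4 (Implement): project_id=4 -> matches Aurora
  - task 5 (Train): project_id=6 -> matches Nimbus
  - task 6 (Review): project_id=5 -> matches Vega
  - task 7 (Research): project_id=NULL, no match -> kept with NULL
All 7 rows appear; 2 have NULL project.

SQL:
SELECT a.name, b.name AS project
FROM tasks a
LEFT JOIN projects b ON a.project_id = b.id

Result:
name      | project
----------+--------
Audit     | Helix  
Document  | Helix  
Setup     | NULL   
Implement | Aurora 
Train     | Nimbus 
Review    | Vega   
Research  | NULL   


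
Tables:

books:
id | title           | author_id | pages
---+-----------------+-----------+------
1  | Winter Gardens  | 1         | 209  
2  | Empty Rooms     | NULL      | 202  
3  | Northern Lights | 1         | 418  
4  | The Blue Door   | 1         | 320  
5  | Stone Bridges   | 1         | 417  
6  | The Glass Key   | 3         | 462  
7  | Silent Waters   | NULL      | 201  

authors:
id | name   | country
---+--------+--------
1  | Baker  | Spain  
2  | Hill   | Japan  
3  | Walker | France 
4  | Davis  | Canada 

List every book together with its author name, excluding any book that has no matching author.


INNER JOIN keeps only books rows whose author_id matches an id in authors. Walk through each book:
  - book 1 (Winter Gardens): author_id=1 -> matches Baker
  - book 2 (Empty Rooms): author_id=NULL, no match -> dropped
  - book 3 (Northern Lights): author_id=1 -> matches Baker
  - book 4 (The Blue Door): author_id=1 -> matches Baker
  - book 5 (Stone Bridges): author_id=1 -> matches Baker
  - book 6 (The Glass Key): author_id=3 -> matches Walker
  - book 7 (Silent Waters): author_id=NULL, no match -> dropped
So 2 of 7 rows are dropped.

SQL:
SELECT a.title, b.name AS author
FROM books a
INNER JOIN authors b ON a.author_id = b.id

Result:
title           | author
----------------+-------
Winter Gardens  | Baker 
Northern Lights | Baker 
The Blue Door   | Baker 
Stone Bridges   | Baker 
The Glass Key   | Walker
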